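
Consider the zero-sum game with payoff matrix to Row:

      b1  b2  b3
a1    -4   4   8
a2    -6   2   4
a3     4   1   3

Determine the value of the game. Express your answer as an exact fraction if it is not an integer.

20/11

Row minima: a1 → -4, a2 → -6, a3 → 1; maximin = 1.
Column maxima: b1 → 4, b2 → 4, b3 → 8; minimax = 4.
1 ≠ 4, so there is no saddle point; optimal play is mixed.
a2 is strictly dominated by a1, so Row never plays it.
b3 is strictly dominated by b2 (it gives Row strictly more in every row), so Column never plays it.
On the remaining 2×2 (a1, a3 vs b1, b2):
Let Row play a1 with probability p. Expected payoff against b1: (-4)p + 4(1−p) = −8p + 4; against b2: 4p + 1(1−p) = 3p + 1.
Setting these equal: −8p + 4 = 3p + 1 ⇒ −11p = -3 ⇒ p = 3/11, and the value is (-8)·(3/11) + 4 = 20/11.
For Column: with q = P(b1), equating a1's and a3's payoffs gives −8q + 4 = 3q + 1 ⇒ q = 3/11.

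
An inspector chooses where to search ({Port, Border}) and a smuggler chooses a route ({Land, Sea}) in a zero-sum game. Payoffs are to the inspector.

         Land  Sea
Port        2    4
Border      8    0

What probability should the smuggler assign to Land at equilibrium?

2/5

Row minima: Port → 2, Border → 0; maximin = 2.
Column maxima: Land → 8, Sea → 4; minimax = 4.
2 ≠ 4, so there is no saddle point; optimal play is mixed.
Let the inspector play Port with probability p. Expected payoff against Land: 2p + 8(1−p) = −6p + 8; against Sea: 4p + 0(1−p) = 4p.
Setting these equal: −6p + 8 = 4p ⇒ −10p = -8 ⇒ p = 4/5, and the value is (-6)·(4/5) + 8 = 16/5.
For the smuggler: with q = P(Land), equating Port's and Border's payoffs gives −2q + 4 = 8q ⇒ q = 2/5.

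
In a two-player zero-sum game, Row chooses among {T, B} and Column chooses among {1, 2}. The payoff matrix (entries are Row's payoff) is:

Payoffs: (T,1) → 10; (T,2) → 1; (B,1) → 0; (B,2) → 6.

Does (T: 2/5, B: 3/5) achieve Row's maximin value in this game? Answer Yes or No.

Against 1 this mix gives (2/5)·10 + (3/5)·0 = 4.
Against 2 this mix gives (2/5)·1 + (3/5)·6 = 4.
All of Column's active replies (1, 2) yield 4, and no column does worse for Row. The mix makes Column indifferent and guarantees 4, so it is optimal.

Yes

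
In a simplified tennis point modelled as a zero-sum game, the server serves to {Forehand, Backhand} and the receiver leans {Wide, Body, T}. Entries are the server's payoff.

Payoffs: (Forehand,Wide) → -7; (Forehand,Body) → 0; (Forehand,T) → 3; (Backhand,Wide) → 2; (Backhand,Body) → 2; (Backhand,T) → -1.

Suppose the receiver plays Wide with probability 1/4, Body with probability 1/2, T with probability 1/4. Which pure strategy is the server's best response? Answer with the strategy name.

Expected payoff of Forehand: (1/4)·(-7) + (1/2)·0 + (1/4)·3 = -1.
Expected payoff of Backhand: (1/4)·2 + (1/2)·2 + (1/4)·(-1) = 5/4.
The largest is 5/4, so the server's best response is Backhand.

Backhand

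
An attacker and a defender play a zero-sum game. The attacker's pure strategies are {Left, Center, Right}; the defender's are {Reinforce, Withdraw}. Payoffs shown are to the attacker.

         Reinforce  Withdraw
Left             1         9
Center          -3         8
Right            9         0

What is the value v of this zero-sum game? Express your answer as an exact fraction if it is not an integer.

Row minima: Left → 1, Center → -3, Right → 0; maximin = 1.
Column maxima: Reinforce → 9, Withdraw → 9; minimax = 9.
1 ≠ 9, so there is no saddle point; optimal play is mixed.
Center is strictly dominated by Left, so the attacker never plays it.
On the remaining 2×2 (Left, Right vs Reinforce, Withdraw):
Let the attacker play Left with probability p. Expected payoff against Reinforce: 1p + 9(1−p) = −8p + 9; against Withdraw: 9p + 0(1−p) = 9p.
Setting these equal: −8p + 9 = 9p ⇒ −17p = -9 ⇒ p = 9/17, and the value is (-8)·(9/17) + 9 = 81/17.
For the defender: with q = P(Reinforce), equating Left's and Right's payoffs gives −8q + 9 = 9q ⇒ q = 9/17.

81/17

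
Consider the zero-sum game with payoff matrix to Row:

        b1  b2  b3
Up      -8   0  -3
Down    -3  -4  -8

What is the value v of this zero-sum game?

-11/2

Row minima: Up → -8, Down → -8; maximin = -8.
Column maxima: b1 → -3, b2 → 0, b3 → -3; minimax = -3.
-8 ≠ -3, so there is no saddle point; optimal play is mixed.
b2 is strictly dominated by b3 (it gives Row strictly more in every row), so Column never plays it.
On the remaining 2×2 (Up, Down vs b1, b3):
Let Row play Up with probability p. Expected payoff against b1: (-8)p + (-3)(1−p) = −5p − 3; against b3: (-3)p + (-8)(1−p) = 5p − 8.
Setting these equal: −5p − 3 = 5p − 8 ⇒ −10p = -5 ⇒ p = 1/2, and the value is (-5)·(1/2) − 3 = -11/2.
For Column: with q = P(b1), equating Up's and Down's payoffs gives −5q − 3 = 5q − 8 ⇒ q = 1/2.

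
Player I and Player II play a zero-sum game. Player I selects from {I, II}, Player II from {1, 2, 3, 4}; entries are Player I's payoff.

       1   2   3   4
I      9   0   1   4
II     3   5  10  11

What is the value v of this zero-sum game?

45/11

Row minima: I → 0, II → 3; maximin = 3.
Column maxima: 1 → 9, 2 → 5, 3 → 10, 4 → 11; minimax = 5.
3 ≠ 5, so there is no saddle point; optimal play is mixed.
3 is strictly dominated by 2 (it gives Player I strictly more in every row), so Player II never plays it.
4 is strictly dominated by 2 (it gives Player I strictly more in every row), so Player II never plays it.
On the remaining 2×2 (I, II vs 1, 2):
Let Player I play I with probability p. Expected payoff against 1: 9p + 3(1−p) = 6p + 3; against 2: 0p + 5(1−p) = −5p + 5.
Setting these equal: 6p + 3 = −5p + 5 ⇒ 11p = 2 ⇒ p = 2/11, and the value is (6)·(2/11) + 3 = 45/11.
For Player II: with q = P(1), equating I's and II's payoffs gives 9q = −2q + 5 ⇒ q = 5/11.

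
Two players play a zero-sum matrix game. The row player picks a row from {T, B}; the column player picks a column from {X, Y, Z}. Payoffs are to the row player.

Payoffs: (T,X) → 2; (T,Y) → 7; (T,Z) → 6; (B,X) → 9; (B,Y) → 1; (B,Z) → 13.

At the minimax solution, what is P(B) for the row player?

Row minima: T → 2, B → 1; maximin = 2.
Column maxima: X → 9, Y → 7, Z → 13; minimax = 7.
2 ≠ 7, so there is no saddle point; optimal play is mixed.
Z is strictly dominated by X (it gives the row player strictly more in every row), so the column player never plays it.
On the remaining 2×2 (T, B vs X, Y):
Let the row player play T with probability p. Expected payoff against X: 2p + 9(1−p) = −7p + 9; against Y: 7p + 1(1−p) = 6p + 1.
Setting these equal: −7p + 9 = 6p + 1 ⇒ −13p = -8 ⇒ p = 8/13, and the value is (-7)·(8/13) + 9 = 61/13.
For the column player: with q = P(X), equating T's and B's payoffs gives −5q + 7 = 8q + 1 ⇒ q = 6/13.

5/13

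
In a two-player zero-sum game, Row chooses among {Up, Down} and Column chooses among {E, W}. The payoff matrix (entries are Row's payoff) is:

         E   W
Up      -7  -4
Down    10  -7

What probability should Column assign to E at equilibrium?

3/20

Row minima: Up → -7, Down → -7; maximin = -7.
Column maxima: E → 10, W → -4; minimax = -4.
-7 ≠ -4, so there is no saddle point; optimal play is mixed.
Let Row play Up with probability p. Expected payoff against E: (-7)p + 10(1−p) = −17p + 10; against W: (-4)p + (-7)(1−p) = 3p − 7.
Setting these equal: −17p + 10 = 3p − 7 ⇒ −20p = -17 ⇒ p = 17/20, and the value is (-17)·(17/20) + 10 = -89/20.
For Column: with q = P(E), equating Up's and Down's payoffs gives −3q − 4 = 17q − 7 ⇒ q = 3/20.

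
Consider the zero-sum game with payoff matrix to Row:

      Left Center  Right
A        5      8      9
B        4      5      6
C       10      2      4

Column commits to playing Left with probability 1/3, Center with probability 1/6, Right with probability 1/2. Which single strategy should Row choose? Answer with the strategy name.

A

Expected payoff of A: (1/3)·5 + (1/6)·8 + (1/2)·9 = 15/2.
Expected payoff of B: (1/3)·4 + (1/6)·5 + (1/2)·6 = 31/6.
Expected payoff of C: (1/3)·10 + (1/6)·2 + (1/2)·4 = 17/3.
The largest is 15/2, so Row's best response is A.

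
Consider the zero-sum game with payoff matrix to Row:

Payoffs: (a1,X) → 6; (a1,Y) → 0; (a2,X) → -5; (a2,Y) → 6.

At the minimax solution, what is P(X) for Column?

6/17

Row minima: a1 → 0, a2 → -5; maximin = 0.
Column maxima: X → 6, Y → 6; minimax = 6.
0 ≠ 6, so there is no saddle point; optimal play is mixed.
Let Row play a1 with probability p. Expected payoff against X: 6p + (-5)(1−p) = 11p − 5; against Y: 0p + 6(1−p) = −6p + 6.
Setting these equal: 11p − 5 = −6p + 6 ⇒ 17p = 11 ⇒ p = 11/17, and the value is (11)·(11/17) − 5 = 36/17.
For Column: with q = P(X), equating a1's and a2's payoffs gives 6q = −11q + 6 ⇒ q = 6/17.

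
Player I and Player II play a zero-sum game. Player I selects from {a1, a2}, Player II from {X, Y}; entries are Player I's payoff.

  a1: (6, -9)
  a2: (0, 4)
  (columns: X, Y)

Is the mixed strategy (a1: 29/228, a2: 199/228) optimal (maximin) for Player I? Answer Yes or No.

Against X this mix gives (29/228)·6 + (199/228)·0 = 29/38.
Against Y this mix gives (29/228)·(-9) + (199/228)·4 = 535/228.
Player II will play X, holding Player I to 29/38. Shifting weight toward the row that does better against X would raise this floor (the equalizing mix achieves 24/19 against both X and Y), so the proposed strategy is not optimal.

No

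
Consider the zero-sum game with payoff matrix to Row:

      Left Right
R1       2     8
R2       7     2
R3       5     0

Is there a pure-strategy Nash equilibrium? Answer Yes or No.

No

Row minima: R1 → 2, R2 → 2, R3 → 0; maximin = 2.
Column maxima: Left → 7, Right → 8; minimax = 7.
2 ≠ 7, so no pure-strategy equilibrium exists.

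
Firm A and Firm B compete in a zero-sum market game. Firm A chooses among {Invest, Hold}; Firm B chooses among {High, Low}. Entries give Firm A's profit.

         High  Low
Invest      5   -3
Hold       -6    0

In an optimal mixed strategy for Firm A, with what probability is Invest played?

3/7

Row minima: Invest → -3, Hold → -6; maximin = -3.
Column maxima: High → 5, Low → 0; minimax = 0.
-3 ≠ 0, so there is no saddle point; optimal play is mixed.
Let Firm A play Invest with probability p. Expected payoff against High: 5p + (-6)(1−p) = 11p − 6; against Low: (-3)p + 0(1−p) = −3p.
Setting these equal: 11p − 6 = −3p ⇒ 14p = 6 ⇒ p = 3/7, and the value is (11)·(3/7) − 6 = -9/7.
For Firm B: with q = P(High), equating Invest's and Hold's payoffs gives 8q − 3 = −6q ⇒ q = 3/14.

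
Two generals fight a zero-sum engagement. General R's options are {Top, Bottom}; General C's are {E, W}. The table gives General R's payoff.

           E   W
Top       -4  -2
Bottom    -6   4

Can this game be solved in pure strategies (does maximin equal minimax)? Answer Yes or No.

Yes

Row minima: Top → -4, Bottom → -6; maximin = -4.
Column maxima: E → -4, W → 4; minimax = -4.
maximin = minimax = -4, so a saddle point exists.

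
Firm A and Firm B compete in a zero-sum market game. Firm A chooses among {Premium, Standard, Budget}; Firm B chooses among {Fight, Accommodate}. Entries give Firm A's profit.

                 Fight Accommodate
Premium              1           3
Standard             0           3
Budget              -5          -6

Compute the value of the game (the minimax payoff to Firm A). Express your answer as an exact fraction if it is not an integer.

Row minima: Premium → 1, Standard → 0, Budget → -6; maximin = 1.
Column maxima: Fight → 1, Accommodate → 3; minimax = 1.
Since maximin = minimax = 1, there is a saddle point and the value is 1.

1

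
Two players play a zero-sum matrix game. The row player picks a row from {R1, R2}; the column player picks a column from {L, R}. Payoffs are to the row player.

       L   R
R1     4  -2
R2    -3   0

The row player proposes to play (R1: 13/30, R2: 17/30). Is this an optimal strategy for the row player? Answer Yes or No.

Against L this mix gives (13/30)·4 + (17/30)·(-3) = 1/30.
Against R this mix gives (13/30)·(-2) + (17/30)·0 = -13/15.
The column player will play R, holding the row player to -13/15. Shifting weight toward the row that does better against R would raise this floor (the equalizing mix achieves -2/3 against both R and L), so the proposed strategy is not optimal.

No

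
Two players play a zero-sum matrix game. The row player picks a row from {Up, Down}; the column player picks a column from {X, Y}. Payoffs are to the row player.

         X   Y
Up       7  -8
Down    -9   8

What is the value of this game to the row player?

Row minima: Up → -8, Down → -9; maximin = -8.
Column maxima: X → 7, Y → 8; minimax = 7.
-8 ≠ 7, so there is no saddle point; optimal play is mixed.
Let the row player play Up with probability p. Expected payoff against X: 7p + (-9)(1−p) = 16p − 9; against Y: (-8)p + 8(1−p) = −16p + 8.
Setting these equal: 16p − 9 = −16p + 8 ⇒ 32p = 17 ⇒ p = 17/32, and the value is (16)·(17/32) − 9 = -1/2.
For the column player: with q = P(X), equating Up's and Down's payoffs gives 15q − 8 = −17q + 8 ⇒ q = 1/2.

-1/2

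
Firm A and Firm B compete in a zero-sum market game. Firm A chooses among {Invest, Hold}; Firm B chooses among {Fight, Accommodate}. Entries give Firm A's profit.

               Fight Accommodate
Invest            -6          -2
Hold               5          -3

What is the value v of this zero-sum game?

-7/3

Row minima: Invest → -6, Hold → -3; maximin = -3.
Column maxima: Fight → 5, Accommodate → -2; minimax = -2.
-3 ≠ -2, so there is no saddle point; optimal play is mixed.
Let Firm A play Invest with probability p. Expected payoff against Fight: (-6)p + 5(1−p) = −11p + 5; against Accommodate: (-2)p + (-3)(1−p) = p − 3.
Setting these equal: −11p + 5 = p − 3 ⇒ −12p = -8 ⇒ p = 2/3, and the value is (-11)·(2/3) + 5 = -7/3.
For Firm B: with q = P(Fight), equating Invest's and Hold's payoffs gives −4q − 2 = 8q − 3 ⇒ q = 1/12.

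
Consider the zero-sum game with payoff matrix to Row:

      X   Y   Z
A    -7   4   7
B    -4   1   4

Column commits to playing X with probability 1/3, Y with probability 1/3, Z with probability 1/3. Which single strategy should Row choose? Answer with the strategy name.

A

Expected payoff of A: (1/3)·(-7) + (1/3)·4 + (1/3)·7 = 4/3.
Expected payoff of B: (1/3)·(-4) + (1/3)·1 + (1/3)·4 = 1/3.
The largest is 4/3, so Row's best response is A.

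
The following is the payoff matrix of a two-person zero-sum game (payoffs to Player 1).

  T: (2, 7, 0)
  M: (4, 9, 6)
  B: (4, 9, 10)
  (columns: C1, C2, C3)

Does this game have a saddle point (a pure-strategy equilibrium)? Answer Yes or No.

Row minima: T → 0, M → 4, B → 4; maximin = 4.
Column maxima: C1 → 4, C2 → 9, C3 → 10; minimax = 4.
maximin = minimax = 4, so a saddle point exists.

Yes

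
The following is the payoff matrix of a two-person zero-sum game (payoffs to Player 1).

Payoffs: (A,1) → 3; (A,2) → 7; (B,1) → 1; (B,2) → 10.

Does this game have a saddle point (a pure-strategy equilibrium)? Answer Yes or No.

Row minima: A → 3, B → 1; maximin = 3.
Column maxima: 1 → 3, 2 → 10; minimax = 3.
maximin = minimax = 3, so a saddle point exists.

Yes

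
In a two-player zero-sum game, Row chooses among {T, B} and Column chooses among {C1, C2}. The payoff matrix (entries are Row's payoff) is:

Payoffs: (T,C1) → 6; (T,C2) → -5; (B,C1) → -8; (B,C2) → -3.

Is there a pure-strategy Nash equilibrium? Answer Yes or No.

No

Row minima: T → -5, B → -8; maximin = -5.
Column maxima: C1 → 6, C2 → -3; minimax = -3.
-5 ≠ -3, so no pure-strategy equilibrium exists.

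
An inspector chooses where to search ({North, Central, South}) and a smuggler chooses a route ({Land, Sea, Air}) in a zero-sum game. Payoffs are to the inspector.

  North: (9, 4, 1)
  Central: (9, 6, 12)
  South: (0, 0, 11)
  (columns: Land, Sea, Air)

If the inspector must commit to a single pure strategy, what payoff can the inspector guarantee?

Row minima: North → 1, Central → 6, South → 0.
The best of these is 6.

6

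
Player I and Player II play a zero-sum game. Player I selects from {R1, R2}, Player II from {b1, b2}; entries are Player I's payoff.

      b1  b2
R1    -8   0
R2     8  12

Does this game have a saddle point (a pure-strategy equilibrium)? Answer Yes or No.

Row minima: R1 → -8, R2 → 8; maximin = 8.
Column maxima: b1 → 8, b2 → 12; minimax = 8.
maximin = minimax = 8, so a saddle point exists.

Yes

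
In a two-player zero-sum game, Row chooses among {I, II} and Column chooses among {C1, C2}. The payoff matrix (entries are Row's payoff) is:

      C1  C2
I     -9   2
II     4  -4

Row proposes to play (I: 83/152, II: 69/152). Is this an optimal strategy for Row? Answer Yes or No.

No

Against C1 this mix gives (83/152)·(-9) + (69/152)·4 = -471/152.
Against C2 this mix gives (83/152)·2 + (69/152)·(-4) = -55/76.
Column will play C1, holding Row to -471/152. Shifting weight toward the row that does better against C1 would raise this floor (the equalizing mix achieves -28/19 against both C1 and C2), so the proposed strategy is not optimal.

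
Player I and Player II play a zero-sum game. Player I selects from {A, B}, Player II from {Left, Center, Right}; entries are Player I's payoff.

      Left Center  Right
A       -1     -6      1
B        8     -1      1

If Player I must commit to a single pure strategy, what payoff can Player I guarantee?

Row minima: A → -6, B → -1.
The best of these is -1.

-1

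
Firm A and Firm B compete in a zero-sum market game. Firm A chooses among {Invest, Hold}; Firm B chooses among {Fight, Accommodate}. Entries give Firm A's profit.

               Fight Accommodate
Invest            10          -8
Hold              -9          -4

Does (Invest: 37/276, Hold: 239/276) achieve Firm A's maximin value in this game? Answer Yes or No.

Against Fight this mix gives (37/276)·10 + (239/276)·(-9) = -1781/276.
Against Accommodate this mix gives (37/276)·(-8) + (239/276)·(-4) = -313/69.
Firm B will play Fight, holding Firm A to -1781/276. Shifting weight toward the row that does better against Fight would raise this floor (the equalizing mix achieves -112/23 against both Fight and Accommodate), so the proposed strategy is not optimal.

No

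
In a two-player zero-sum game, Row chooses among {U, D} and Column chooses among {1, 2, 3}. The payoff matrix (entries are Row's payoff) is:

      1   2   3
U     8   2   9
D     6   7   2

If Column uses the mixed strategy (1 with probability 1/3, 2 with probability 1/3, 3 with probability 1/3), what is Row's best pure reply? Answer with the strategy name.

U

Expected payoff of U: (1/3)·8 + (1/3)·2 + (1/3)·9 = 19/3.
Expected payoff of D: (1/3)·6 + (1/3)·7 + (1/3)·2 = 5.
The largest is 19/3, so Row's best response is U.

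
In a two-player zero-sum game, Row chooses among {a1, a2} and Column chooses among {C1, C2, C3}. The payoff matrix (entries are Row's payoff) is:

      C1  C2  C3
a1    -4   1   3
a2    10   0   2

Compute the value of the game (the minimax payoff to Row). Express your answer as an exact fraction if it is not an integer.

2/3

Row minima: a1 → -4, a2 → 0; maximin = 0.
Column maxima: C1 → 10, C2 → 1, C3 → 3; minimax = 1.
0 ≠ 1, so there is no saddle point; optimal play is mixed.
C3 is strictly dominated by C2 (it gives Row strictly more in every row), so Column never plays it.
On the remaining 2×2 (a1, a2 vs C1, C2):
Let Row play a1 with probability p. Expected payoff against C1: (-4)p + 10(1−p) = −14p + 10; against C2: 1p + 0(1−p) = p.
Setting these equal: −14p + 10 = p ⇒ −15p = -10 ⇒ p = 2/3, and the value is (-14)·(2/3) + 10 = 2/3.
For Column: with q = P(C1), equating a1's and a2's payoffs gives −5q + 1 = 10q ⇒ q = 1/15.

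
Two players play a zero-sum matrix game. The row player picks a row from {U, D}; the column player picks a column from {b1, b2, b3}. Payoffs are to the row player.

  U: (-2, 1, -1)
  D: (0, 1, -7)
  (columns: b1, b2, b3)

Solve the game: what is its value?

Row minima: U → -2, D → -7; maximin = -2.
Column maxima: b1 → 0, b2 → 1, b3 → -1; minimax = -1.
-2 ≠ -1, so there is no saddle point; optimal play is mixed.
b2 is strictly dominated by b1 (it gives the row player strictly more in every row), so the column player never plays it.
On the remaining 2×2 (U, D vs b1, b3):
Let the row player play U with probability p. Expected payoff against b1: (-2)p + 0(1−p) = −2p; against b3: (-1)p + (-7)(1−p) = 6p − 7.
Setting these equal: −2p = 6p − 7 ⇒ −8p = -7 ⇒ p = 7/8, and the value is (-2)·(7/8) = -7/4.
For the column player: with q = P(b1), equating U's and D's payoffs gives −q − 1 = 7q − 7 ⇒ q = 3/4.

-7/4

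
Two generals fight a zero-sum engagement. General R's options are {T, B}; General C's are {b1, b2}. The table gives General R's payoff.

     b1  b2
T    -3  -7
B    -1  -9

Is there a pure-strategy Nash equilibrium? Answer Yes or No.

Yes

Row minima: T → -7, B → -9; maximin = -7.
Column maxima: b1 → -1, b2 → -7; minimax = -7.
maximin = minimax = -7, so a saddle point exists.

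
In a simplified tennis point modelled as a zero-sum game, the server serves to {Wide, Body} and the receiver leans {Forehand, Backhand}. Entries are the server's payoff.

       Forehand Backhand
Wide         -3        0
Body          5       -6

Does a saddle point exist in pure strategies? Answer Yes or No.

Row minima: Wide → -3, Body → -6; maximin = -3.
Column maxima: Forehand → 5, Backhand → 0; minimax = 0.
-3 ≠ 0, so no pure-strategy equilibrium exists.

No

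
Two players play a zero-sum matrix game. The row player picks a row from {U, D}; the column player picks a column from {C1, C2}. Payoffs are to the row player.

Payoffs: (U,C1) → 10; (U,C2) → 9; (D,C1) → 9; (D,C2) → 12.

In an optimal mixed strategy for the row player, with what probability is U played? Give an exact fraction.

3/4

Row minima: U → 9, D → 9; maximin = 9.
Column maxima: C1 → 10, C2 → 12; minimax = 10.
9 ≠ 10, so there is no saddle point; optimal play is mixed.
Let the row player play U with probability p. Expected payoff against C1: 10p + 9(1−p) = p + 9; against C2: 9p + 12(1−p) = −3p + 12.
Setting these equal: p + 9 = −3p + 12 ⇒ 4p = 3 ⇒ p = 3/4, and the value is (1)·(3/4) + 9 = 39/4.
For the column player: with q = P(C1), equating U's and D's payoffs gives q + 9 = −3q + 12 ⇒ q = 3/4.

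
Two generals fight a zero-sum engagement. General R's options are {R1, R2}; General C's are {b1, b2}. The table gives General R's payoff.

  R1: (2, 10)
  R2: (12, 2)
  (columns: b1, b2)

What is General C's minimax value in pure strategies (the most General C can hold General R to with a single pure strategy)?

10

Column maxima: b1 → 12, b2 → 10.
The smallest of these is 10.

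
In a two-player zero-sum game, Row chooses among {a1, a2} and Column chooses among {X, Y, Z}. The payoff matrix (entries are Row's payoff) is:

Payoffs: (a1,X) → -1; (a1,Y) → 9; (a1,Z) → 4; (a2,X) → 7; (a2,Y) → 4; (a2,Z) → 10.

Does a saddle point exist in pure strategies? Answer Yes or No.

No

Row minima: a1 → -1, a2 → 4; maximin = 4.
Column maxima: X → 7, Y → 9, Z → 10; minimax = 7.
4 ≠ 7, so no pure-strategy equilibrium exists.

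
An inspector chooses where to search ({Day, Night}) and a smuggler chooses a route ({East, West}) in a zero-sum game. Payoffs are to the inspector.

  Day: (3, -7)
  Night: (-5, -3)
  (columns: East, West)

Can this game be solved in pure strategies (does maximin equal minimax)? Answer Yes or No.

No

Row minima: Day → -7, Night → -5; maximin = -5.
Column maxima: East → 3, West → -3; minimax = -3.
-5 ≠ -3, so no pure-strategy equilibrium exists.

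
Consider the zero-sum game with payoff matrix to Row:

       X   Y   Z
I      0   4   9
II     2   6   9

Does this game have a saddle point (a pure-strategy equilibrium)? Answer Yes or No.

Row minima: I → 0, II → 2; maximin = 2.
Column maxima: X → 2, Y → 6, Z → 9; minimax = 2.
maximin = minimax = 2, so a saddle point exists.

Yes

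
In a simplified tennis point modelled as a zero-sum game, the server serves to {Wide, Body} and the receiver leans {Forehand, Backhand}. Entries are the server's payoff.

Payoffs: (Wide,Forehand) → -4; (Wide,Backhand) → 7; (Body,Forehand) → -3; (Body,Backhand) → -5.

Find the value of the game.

Row minima: Wide → -4, Body → -5; maximin = -4.
Column maxima: Forehand → -3, Backhand → 7; minimax = -3.
-4 ≠ -3, so there is no saddle point; optimal play is mixed.
Let the server play Wide with probability p. Expected payoff against Forehand: (-4)p + (-3)(1−p) = −p − 3; against Backhand: 7p + (-5)(1−p) = 12p − 5.
Setting these equal: −p − 3 = 12p − 5 ⇒ −13p = -2 ⇒ p = 2/13, and the value is (-1)·(2/13) − 3 = -41/13.
For the receiver: with q = P(Forehand), equating Wide's and Body's payoffs gives −11q + 7 = 2q − 5 ⇒ q = 12/13.

-41/13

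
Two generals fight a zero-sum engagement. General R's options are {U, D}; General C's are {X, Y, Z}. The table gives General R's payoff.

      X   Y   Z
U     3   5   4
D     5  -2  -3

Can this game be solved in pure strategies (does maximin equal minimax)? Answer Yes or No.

No

Row minima: U → 3, D → -3; maximin = 3.
Column maxima: X → 5, Y → 5, Z → 4; minimax = 4.
3 ≠ 4, so no pure-strategy equilibrium exists.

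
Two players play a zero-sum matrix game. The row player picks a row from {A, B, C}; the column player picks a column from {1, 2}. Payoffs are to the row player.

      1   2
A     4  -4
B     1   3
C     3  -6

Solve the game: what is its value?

8/5

Row minima: A → -4, B → 1, C → -6; maximin = 1.
Column maxima: 1 → 4, 2 → 3; minimax = 3.
1 ≠ 3, so there is no saddle point; optimal play is mixed.
C is strictly dominated by A, so the row player never plays it.
On the remaining 2×2 (A, B vs 1, 2):
Let the row player play A with probability p. Expected payoff against 1: 4p + 1(1−p) = 3p + 1; against 2: (-4)p + 3(1−p) = −7p + 3.
Setting these equal: 3p + 1 = −7p + 3 ⇒ 10p = 2 ⇒ p = 1/5, and the value is (3)·(1/5) + 1 = 8/5.
For the column player: with q = P(1), equating A's and B's payoffs gives 8q − 4 = −2q + 3 ⇒ q = 7/10.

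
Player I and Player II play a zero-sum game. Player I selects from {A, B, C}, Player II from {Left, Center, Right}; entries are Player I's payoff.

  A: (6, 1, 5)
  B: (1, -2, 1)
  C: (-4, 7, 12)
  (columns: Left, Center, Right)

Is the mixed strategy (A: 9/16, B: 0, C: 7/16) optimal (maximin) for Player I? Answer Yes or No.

No

Against Left this mix gives (9/16)·6 + (7/16)·(-4) = 13/8.
Against Center this mix gives (9/16)·1 + (7/16)·7 = 29/8.
Against Right this mix gives (9/16)·5 + (7/16)·12 = 129/16.
Player II will play Left, holding Player I to 13/8. Shifting weight toward the row that does better against Left would raise this floor (the equalizing mix achieves 23/8 against both Left and Center), so the proposed strategy is not optimal.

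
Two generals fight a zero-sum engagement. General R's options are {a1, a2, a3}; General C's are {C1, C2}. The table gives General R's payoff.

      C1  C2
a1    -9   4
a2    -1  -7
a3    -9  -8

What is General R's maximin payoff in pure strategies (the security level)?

-7

Row minima: a1 → -9, a2 → -7, a3 → -9.
The best of these is -7.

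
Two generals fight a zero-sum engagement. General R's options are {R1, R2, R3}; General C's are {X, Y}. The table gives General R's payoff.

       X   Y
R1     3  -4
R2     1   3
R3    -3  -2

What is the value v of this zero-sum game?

13/9

Row minima: R1 → -4, R2 → 1, R3 → -3; maximin = 1.
Column maxima: X → 3, Y → 3; minimax = 3.
1 ≠ 3, so there is no saddle point; optimal play is mixed.
R3 is strictly dominated by R2, so General R never plays it.
On the remaining 2×2 (R1, R2 vs X, Y):
Let General R play R1 with probability p. Expected payoff against X: 3p + 1(1−p) = 2p + 1; against Y: (-4)p + 3(1−p) = −7p + 3.
Setting these equal: 2p + 1 = −7p + 3 ⇒ 9p = 2 ⇒ p = 2/9, and the value is (2)·(2/9) + 1 = 13/9.
For General C: with q = P(X), equating R1's and R2's payoffs gives 7q − 4 = −2q + 3 ⇒ q = 7/9.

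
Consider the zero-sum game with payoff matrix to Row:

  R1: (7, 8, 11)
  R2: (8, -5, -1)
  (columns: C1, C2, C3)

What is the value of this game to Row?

Row minima: R1 → 7, R2 → -5; maximin = 7.
Column maxima: C1 → 8, C2 → 8, C3 → 11; minimax = 8.
7 ≠ 8, so there is no saddle point; optimal play is mixed.
C3 is strictly dominated by C2 (it gives Row strictly more in every row), so Column never plays it.
On the remaining 2×2 (R1, R2 vs C1, C2):
Let Row play R1 with probability p. Expected payoff against C1: 7p + 8(1−p) = −p + 8; against C2: 8p + (-5)(1−p) = 13p − 5.
Setting these equal: −p + 8 = 13p − 5 ⇒ −14p = -13 ⇒ p = 13/14, and the value is (-1)·(13/14) + 8 = 99/14.
For Column: with q = P(C1), equating R1's and R2's payoffs gives −q + 8 = 13q − 5 ⇒ q = 13/14.

99/14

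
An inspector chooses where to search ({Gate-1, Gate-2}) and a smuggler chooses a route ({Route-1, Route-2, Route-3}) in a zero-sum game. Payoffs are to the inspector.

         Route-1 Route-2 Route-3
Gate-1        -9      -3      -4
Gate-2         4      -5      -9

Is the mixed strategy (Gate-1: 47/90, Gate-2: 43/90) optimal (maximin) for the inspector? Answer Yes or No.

Against Route-1 this mix gives (47/90)·(-9) + (43/90)·4 = -251/90.
Against Route-2 this mix gives (47/90)·(-3) + (43/90)·(-5) = -178/45.
Against Route-3 this mix gives (47/90)·(-4) + (43/90)·(-9) = -115/18.
The smuggler will play Route-3, holding the inspector to -115/18. Shifting weight toward the row that does better against Route-3 would raise this floor (the equalizing mix achieves -97/18 against both Route-3 and Route-1), so the proposed strategy is not optimal.

No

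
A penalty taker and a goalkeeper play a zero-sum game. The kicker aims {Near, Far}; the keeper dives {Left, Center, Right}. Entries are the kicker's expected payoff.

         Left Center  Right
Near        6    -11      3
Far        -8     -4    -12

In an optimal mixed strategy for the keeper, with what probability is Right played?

7/22

Row minima: Near → -11, Far → -12; maximin = -11.
Column maxima: Left → 6, Center → -4, Right → 3; minimax = -4.
-11 ≠ -4, so there is no saddle point; optimal play is mixed.
Left is strictly dominated by Right (it gives the kicker strictly more in every row), so the keeper never plays it.
On the remaining 2×2 (Near, Far vs Center, Right):
Let the kicker play Near with probability p. Expected payoff against Center: (-11)p + (-4)(1−p) = −7p − 4; against Right: 3p + (-12)(1−p) = 15p − 12.
Setting these equal: −7p − 4 = 15p − 12 ⇒ −22p = -8 ⇒ p = 4/11, and the value is (-7)·(4/11) − 4 = -72/11.
For the keeper: with q = P(Center), equating Near's and Far's payoffs gives −14q + 3 = 8q − 12 ⇒ q = 15/22.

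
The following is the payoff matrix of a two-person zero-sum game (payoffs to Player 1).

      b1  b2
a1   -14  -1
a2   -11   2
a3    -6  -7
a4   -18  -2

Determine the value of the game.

Row minima: a1 → -14, a2 → -11, a3 → -7, a4 → -18; maximin = -7.
Column maxima: b1 → -6, b2 → 2; minimax = -6.
-7 ≠ -6, so there is no saddle point; optimal play is mixed.
a1 is strictly dominated by a2, so Player 1 never plays it.
a4 is strictly dominated by a2, so Player 1 never plays it.
On the remaining 2×2 (a2, a3 vs b1, b2):
Let Player 1 play a2 with probability p. Expected payoff against b1: (-11)p + (-6)(1−p) = −5p − 6; against b2: 2p + (-7)(1−p) = 9p − 7.
Setting these equal: −5p − 6 = 9p − 7 ⇒ −14p = -1 ⇒ p = 1/14, and the value is (-5)·(1/14) − 6 = -89/14.
For Player 2: with q = P(b1), equating a2's and a3's payoffs gives −13q + 2 = q − 7 ⇒ q = 9/14.

-89/14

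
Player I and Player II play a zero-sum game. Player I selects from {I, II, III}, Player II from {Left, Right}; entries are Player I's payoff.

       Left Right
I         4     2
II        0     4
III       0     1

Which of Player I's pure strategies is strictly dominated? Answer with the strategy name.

I gives a strictly higher payoff than III against every column: 4 > 0, 2 > 1.
So III is strictly dominated and Player I never plays it.

III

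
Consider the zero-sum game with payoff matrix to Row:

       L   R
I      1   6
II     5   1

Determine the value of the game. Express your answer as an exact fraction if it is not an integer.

Row minima: I → 1, II → 1; maximin = 1.
Column maxima: L → 5, R → 6; minimax = 5.
1 ≠ 5, so there is no saddle point; optimal play is mixed.
Let Row play I with probability p. Expected payoff against L: 1p + 5(1−p) = −4p + 5; against R: 6p + 1(1−p) = 5p + 1.
Setting these equal: −4p + 5 = 5p + 1 ⇒ −9p = -4 ⇒ p = 4/9, and the value is (-4)·(4/9) + 5 = 29/9.
For Column: with q = P(L), equating I's and II's payoffs gives −5q + 6 = 4q + 1 ⇒ q = 5/9.

29/9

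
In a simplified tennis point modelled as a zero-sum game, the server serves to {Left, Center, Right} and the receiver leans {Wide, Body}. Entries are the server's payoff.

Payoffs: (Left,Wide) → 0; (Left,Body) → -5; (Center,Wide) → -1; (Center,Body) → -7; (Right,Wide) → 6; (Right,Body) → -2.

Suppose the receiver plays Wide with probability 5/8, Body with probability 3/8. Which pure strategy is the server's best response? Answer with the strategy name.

Expected payoff of Left: (5/8)·0 + (3/8)·(-5) = -15/8.
Expected payoff of Center: (5/8)·(-1) + (3/8)·(-7) = -13/4.
Expected payoff of Right: (5/8)·6 + (3/8)·(-2) = 3.
The largest is 3, so the server's best response is Right.

Right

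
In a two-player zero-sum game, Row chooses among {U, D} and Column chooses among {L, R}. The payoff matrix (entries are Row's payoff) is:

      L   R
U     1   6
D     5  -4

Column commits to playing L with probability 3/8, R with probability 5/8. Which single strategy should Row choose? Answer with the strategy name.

U

Expected payoff of U: (3/8)·1 + (5/8)·6 = 33/8.
Expected payoff of D: (3/8)·5 + (5/8)·(-4) = -5/8.
The largest is 33/8, so Row's best response is U.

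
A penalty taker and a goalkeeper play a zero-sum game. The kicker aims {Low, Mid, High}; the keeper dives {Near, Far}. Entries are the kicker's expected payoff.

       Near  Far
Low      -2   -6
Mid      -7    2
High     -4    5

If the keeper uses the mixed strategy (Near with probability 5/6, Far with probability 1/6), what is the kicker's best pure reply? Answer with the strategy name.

Expected payoff of Low: (5/6)·(-2) + (1/6)·(-6) = -8/3.
Expected payoff of Mid: (5/6)·(-7) + (1/6)·2 = -11/2.
Expected payoff of High: (5/6)·(-4) + (1/6)·5 = -5/2.
The largest is -5/2, so the kicker's best response is High.

High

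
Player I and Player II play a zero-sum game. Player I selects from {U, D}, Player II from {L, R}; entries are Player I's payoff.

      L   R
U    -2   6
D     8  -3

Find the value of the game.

42/19

Row minima: U → -2, D → -3; maximin = -2.
Column maxima: L → 8, R → 6; minimax = 6.
-2 ≠ 6, so there is no saddle point; optimal play is mixed.
Let Player I play U with probability p. Expected payoff against L: (-2)p + 8(1−p) = −10p + 8; against R: 6p + (-3)(1−p) = 9p − 3.
Setting these equal: −10p + 8 = 9p − 3 ⇒ −19p = -11 ⇒ p = 11/19, and the value is (-10)·(11/19) + 8 = 42/19.
For Player II: with q = P(L), equating U's and D's payoffs gives −8q + 6 = 11q − 3 ⇒ q = 9/19.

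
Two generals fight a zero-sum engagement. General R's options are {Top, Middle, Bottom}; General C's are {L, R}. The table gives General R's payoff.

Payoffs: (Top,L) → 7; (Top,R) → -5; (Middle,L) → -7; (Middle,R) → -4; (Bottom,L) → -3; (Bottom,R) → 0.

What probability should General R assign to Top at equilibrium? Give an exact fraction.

Row minima: Top → -5, Middle → -7, Bottom → -3; maximin = -3.
Column maxima: L → 7, R → 0; minimax = 0.
-3 ≠ 0, so there is no saddle point; optimal play is mixed.
Middle is strictly dominated by Bottom, so General R never plays it.
On the remaining 2×2 (Top, Bottom vs L, R):
Let General R play Top with probability p. Expected payoff against L: 7p + (-3)(1−p) = 10p − 3; against R: (-5)p + 0(1−p) = −5p.
Setting these equal: 10p − 3 = −5p ⇒ 15p = 3 ⇒ p = 1/5, and the value is (10)·(1/5) − 3 = -1.
For General C: with q = P(L), equating Top's and Bottom's payoffs gives 12q − 5 = −3q ⇒ q = 1/3.

1/5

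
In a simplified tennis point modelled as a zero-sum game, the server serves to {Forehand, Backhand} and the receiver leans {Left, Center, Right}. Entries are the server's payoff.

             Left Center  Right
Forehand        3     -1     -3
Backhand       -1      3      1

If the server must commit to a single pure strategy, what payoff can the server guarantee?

-1

Row minima: Forehand → -3, Backhand → -1.
The best of these is -1.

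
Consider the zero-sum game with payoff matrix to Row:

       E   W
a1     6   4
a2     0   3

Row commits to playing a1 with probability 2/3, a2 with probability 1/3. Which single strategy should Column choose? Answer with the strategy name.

If Column plays E, Row's expected payoff is (2/3)·6 + (1/3)·0 = 4.
If Column plays W, Row's expected payoff is (2/3)·4 + (1/3)·3 = 11/3.
Column minimizes Row's payoff; the smallest is 11/3, so the best response is W.

W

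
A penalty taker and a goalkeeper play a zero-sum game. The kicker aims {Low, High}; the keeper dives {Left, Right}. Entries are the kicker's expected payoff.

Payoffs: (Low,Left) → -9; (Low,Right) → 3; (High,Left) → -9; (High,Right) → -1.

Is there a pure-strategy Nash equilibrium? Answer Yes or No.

Row minima: Low → -9, High → -9; maximin = -9.
Column maxima: Left → -9, Right → 3; minimax = -9.
maximin = minimax = -9, so a saddle point exists.

Yes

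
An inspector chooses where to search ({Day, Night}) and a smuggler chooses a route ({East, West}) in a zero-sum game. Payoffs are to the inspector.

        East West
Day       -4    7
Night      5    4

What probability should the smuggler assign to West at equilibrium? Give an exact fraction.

Row minima: Day → -4, Night → 4; maximin = 4.
Column maxima: East → 5, West → 7; minimax = 5.
4 ≠ 5, so there is no saddle point; optimal play is mixed.
Let the inspector play Day with probability p. Expected payoff against East: (-4)p + 5(1−p) = −9p + 5; against West: 7p + 4(1−p) = 3p + 4.
Setting these equal: −9p + 5 = 3p + 4 ⇒ −12p = -1 ⇒ p = 1/12, and the value is (-9)·(1/12) + 5 = 17/4.
For the smuggler: with q = P(East), equating Day's and Night's payoffs gives −11q + 7 = q + 4 ⇒ q = 1/4.

3/4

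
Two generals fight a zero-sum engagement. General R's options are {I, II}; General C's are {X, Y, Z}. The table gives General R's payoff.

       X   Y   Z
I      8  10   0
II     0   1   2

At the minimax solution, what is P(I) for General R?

Row minima: I → 0, II → 0; maximin = 0.
Column maxima: X → 8, Y → 10, Z → 2; minimax = 2.
0 ≠ 2, so there is no saddle point; optimal play is mixed.
Y is strictly dominated by X (it gives General R strictly more in every row), so General C never plays it.
On the remaining 2×2 (I, II vs X, Z):
Let General R play I with probability p. Expected payoff against X: 8p + 0(1−p) = 8p; against Z: 0p + 2(1−p) = −2p + 2.
Setting these equal: 8p = −2p + 2 ⇒ 10p = 2 ⇒ p = 1/5, and the value is (8)·(1/5) = 8/5.
For General C: with q = P(X), equating I's and II's payoffs gives 8q = −2q + 2 ⇒ q = 1/5.

1/5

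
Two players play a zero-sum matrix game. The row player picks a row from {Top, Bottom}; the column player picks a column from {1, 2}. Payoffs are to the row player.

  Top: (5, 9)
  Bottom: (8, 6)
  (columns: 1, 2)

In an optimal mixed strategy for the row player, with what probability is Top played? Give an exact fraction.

1/3

Row minima: Top → 5, Bottom → 6; maximin = 6.
Column maxima: 1 → 8, 2 → 9; minimax = 8.
6 ≠ 8, so there is no saddle point; optimal play is mixed.
Let the row player play Top with probability p. Expected payoff against 1: 5p + 8(1−p) = −3p + 8; against 2: 9p + 6(1−p) = 3p + 6.
Setting these equal: −3p + 8 = 3p + 6 ⇒ −6p = -2 ⇒ p = 1/3, and the value is (-3)·(1/3) + 8 = 7.
For the column player: with q = P(1), equating Top's and Bottom's payoffs gives −4q + 9 = 2q + 6 ⇒ q = 1/2.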